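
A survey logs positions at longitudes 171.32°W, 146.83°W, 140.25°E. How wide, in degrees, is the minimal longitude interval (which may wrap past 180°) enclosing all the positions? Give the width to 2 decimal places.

72.92°

Sort the longitudes: -171.32°, -146.83°, +140.25°.
Eastward gaps between consecutive values (wrapping around): 24.49°, 287.08°, 48.43°.
Largest gap = 287.08° ⇒ minimal covering band is its complement: 360° − 287.08° = 72.92°.
Band runs from +140.25° eastward to -146.83°, crossing the antimeridian.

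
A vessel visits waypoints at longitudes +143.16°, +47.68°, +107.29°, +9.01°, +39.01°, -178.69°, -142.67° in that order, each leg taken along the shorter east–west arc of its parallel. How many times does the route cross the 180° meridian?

1

Leg 1: +143.16° → +47.68°, shortest Δλ = -95.48° (west) — does not cross 180°.
Leg 2: +47.68° → +107.29°, shortest Δλ = 59.61° (east) — does not cross 180°.
Leg 3: +107.29° → +9.01°, shortest Δλ = -98.28° (west) — does not cross 180°.
Leg 4: +9.01° → +39.01°, shortest Δλ = 30.0° (east) — does not cross 180°.
Leg 5: +39.01° → -178.69°, shortest Δλ = 142.3° (east) — crosses 180°.
Leg 6: -178.69° → -142.67°, shortest Δλ = 36.02° (east) — does not cross 180°.
Total crossings: 1.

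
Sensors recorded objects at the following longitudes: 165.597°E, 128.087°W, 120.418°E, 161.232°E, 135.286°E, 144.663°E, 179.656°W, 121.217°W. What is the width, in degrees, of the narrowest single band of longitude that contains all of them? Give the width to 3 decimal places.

Sort the longitudes: -179.656°, -128.087°, -121.217°, +120.418°, +135.286°, +144.663°, +161.232°, +165.597°.
Eastward gaps between consecutive values (wrapping around): 51.569°, 6.870°, 241.635°, 14.868°, 9.377°, 16.569°, 4.365°, 14.747°.
Largest gap = 241.635° ⇒ minimal covering band is its complement: 360° − 241.635° = 118.365°.
Band runs from +120.418° eastward to -121.217°, crossing the antimeridian.

118.365°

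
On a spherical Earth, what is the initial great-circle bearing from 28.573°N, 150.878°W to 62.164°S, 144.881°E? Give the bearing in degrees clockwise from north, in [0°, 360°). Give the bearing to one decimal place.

205.7°

Δλ = 144.881 − -150.878 = 295.759°; wrapped into (−180°, 180°]: -64.241°.
θ = atan2( sin Δλ · cos φ₂ , cos φ₁ · sin φ₂ − sin φ₁ · cos φ₂ · cos Δλ )
  = atan2(-0.42054, -0.87364) = -154.295° → normalised to [0°, 360°): 205.705°.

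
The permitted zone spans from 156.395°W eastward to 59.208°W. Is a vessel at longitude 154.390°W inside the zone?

Band width going east from -156.395° to -59.208°: ((-59.208 − -156.395) mod 360) = 97.187°.
Offset of -154.390° east of the west edge: ((-154.390 − -156.395) mod 360) = 2.005°.
2.005° ≤ 97.187° ⇒ inside.

Yes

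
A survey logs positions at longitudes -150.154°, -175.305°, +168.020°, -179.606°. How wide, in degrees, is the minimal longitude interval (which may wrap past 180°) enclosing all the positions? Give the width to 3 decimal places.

41.826°

Sort the longitudes: -179.606°, -175.305°, -150.154°, +168.020°.
Eastward gaps between consecutive values (wrapping around): 4.301°, 25.151°, 318.174°, 12.374°.
Largest gap = 318.174° ⇒ minimal covering band is its complement: 360° − 318.174° = 41.826°.
Band runs from +168.020° eastward to -150.154°, crossing the antimeridian.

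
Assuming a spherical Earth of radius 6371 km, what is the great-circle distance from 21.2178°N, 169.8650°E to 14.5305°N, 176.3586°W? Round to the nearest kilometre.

1635 km

Δλ = -176.3586 − 169.8650 = -346.2236°; wrapped into (−180°, 180°]: 13.7764°.
Δφ = 14.5305 − 21.2178 = -6.6873°.
a = sin²(Δφ/2) + cos φ₁ · cos φ₂ · sin²(Δλ/2) = 0.016382.
c = 2·atan2(√a, √(1−a)) = 0.25669 rad → d = 6371·c ≈ 1635.34 km.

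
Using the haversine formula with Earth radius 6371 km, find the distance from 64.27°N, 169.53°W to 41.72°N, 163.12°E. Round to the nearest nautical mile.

1649 nmi

Δλ = 163.12 − -169.53 = 332.65°; wrapped into (−180°, 180°]: -27.35°.
Δφ = 41.72 − 64.27 = -22.55°.
a = sin²(Δφ/2) + cos φ₁ · cos φ₂ · sin²(Δλ/2) = 0.056338.
c = 2·atan2(√a, √(1−a)) = 0.47929 rad → d = 6371·c ≈ 3053.55 km ≈ 1648.78 nmi.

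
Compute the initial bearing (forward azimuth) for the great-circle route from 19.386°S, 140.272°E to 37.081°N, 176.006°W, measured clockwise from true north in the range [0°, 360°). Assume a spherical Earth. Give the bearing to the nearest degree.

36°

Δλ = -176.006 − 140.272 = -316.278°; wrapped into (−180°, 180°]: 43.722°.
θ = atan2( sin Δλ · cos φ₂ , cos φ₁ · sin φ₂ − sin φ₁ · cos φ₂ · cos Δλ )
  = atan2(0.55140, 0.76014) = 35.957° → normalised to [0°, 360°): 35.957°.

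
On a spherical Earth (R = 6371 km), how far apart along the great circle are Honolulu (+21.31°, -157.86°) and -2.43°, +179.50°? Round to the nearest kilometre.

Δλ = 179.50 − -157.86 = 337.36°; wrapped into (−180°, 180°]: -22.64°.
Δφ = -2.43 − 21.31 = -23.74°.
a = sin²(Δφ/2) + cos φ₁ · cos φ₂ · sin²(Δλ/2) = 0.078172.
c = 2·atan2(√a, √(1−a)) = 0.56674 rad → d = 6371·c ≈ 3610.69 km.

3611 km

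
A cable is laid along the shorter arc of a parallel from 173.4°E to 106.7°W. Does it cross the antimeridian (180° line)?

Naïve |-106.7 − 173.4| = 280.1° > 180°, so the shorter arc goes the other way round — across 180°.
Signed shortest Δλ = ((-106.7 − 173.4 + 180) mod 360) − 180 = 79.9°.
Going east by 79.9° from +173.4° passes through 180° before reaching -106.7°.

Yes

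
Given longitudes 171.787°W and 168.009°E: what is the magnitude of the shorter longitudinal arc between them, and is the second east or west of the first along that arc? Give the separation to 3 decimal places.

20.204° west

Raw difference: 168.009 − -171.787 = 339.796°.
Normalise into (−180°, 180°]: 339.796° − 360° = -20.204°.
Negative ⇒ the second point lies to the west; separation 20.204°.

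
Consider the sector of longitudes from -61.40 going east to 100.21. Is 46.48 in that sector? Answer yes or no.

Band width going east from -61.40° to +100.21°: ((100.21 − -61.40) mod 360) = 161.61°.
Offset of +46.48° east of the west edge: ((46.48 − -61.40) mod 360) = 107.88°.
107.88° ≤ 161.61° ⇒ inside.

Yes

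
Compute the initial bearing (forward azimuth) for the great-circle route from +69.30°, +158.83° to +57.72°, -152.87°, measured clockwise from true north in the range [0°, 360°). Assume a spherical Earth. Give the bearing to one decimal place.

94.8°

Δλ = -152.87 − 158.83 = -311.70°; wrapped into (−180°, 180°]: 48.30°.
θ = atan2( sin Δλ · cos φ₂ , cos φ₁ · sin φ₂ − sin φ₁ · cos φ₂ · cos Δλ )
  = atan2(0.39875, -0.03349) = 94.801° → normalised to [0°, 360°): 94.801°.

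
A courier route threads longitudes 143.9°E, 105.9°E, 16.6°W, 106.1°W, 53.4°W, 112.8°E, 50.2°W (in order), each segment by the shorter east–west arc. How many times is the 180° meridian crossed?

0

Leg 1: +143.9° → +105.9°, shortest Δλ = -38.0° (west) — does not cross 180°.
Leg 2: +105.9° → -16.6°, shortest Δλ = -122.5° (west) — does not cross 180°.
Leg 3: -16.6° → -106.1°, shortest Δλ = -89.5° (west) — does not cross 180°.
Leg 4: -106.1° → -53.4°, shortest Δλ = 52.7° (east) — does not cross 180°.
Leg 5: -53.4° → +112.8°, shortest Δλ = 166.2° (east) — does not cross 180°.
Leg 6: +112.8° → -50.2°, shortest Δλ = -163.0° (west) — does not cross 180°.
Total crossings: 0.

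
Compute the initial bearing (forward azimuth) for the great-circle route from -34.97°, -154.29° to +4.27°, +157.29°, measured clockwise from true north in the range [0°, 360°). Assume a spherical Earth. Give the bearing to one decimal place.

Δλ = 157.29 − -154.29 = 311.58°; wrapped into (−180°, 180°]: -48.42°.
θ = atan2( sin Δλ · cos φ₂ , cos φ₁ · sin φ₂ − sin φ₁ · cos φ₂ · cos Δλ )
  = atan2(-0.74595, 0.44034) = -59.447° → normalised to [0°, 360°): 300.553°.

300.6°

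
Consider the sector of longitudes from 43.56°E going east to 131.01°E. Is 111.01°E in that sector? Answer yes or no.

Band width going east from +43.56° to +131.01°: ((131.01 − 43.56) mod 360) = 87.45°.
Offset of +111.01° east of the west edge: ((111.01 − 43.56) mod 360) = 67.45°.
67.45° ≤ 87.45° ⇒ inside.

Yes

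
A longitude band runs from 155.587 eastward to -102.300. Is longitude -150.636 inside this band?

Band width going east from +155.587° to -102.300°: ((-102.300 − 155.587) mod 360) = 102.113°.
Offset of -150.636° east of the west edge: ((-150.636 − 155.587) mod 360) = 53.777°.
53.777° ≤ 102.113° ⇒ inside.

Yes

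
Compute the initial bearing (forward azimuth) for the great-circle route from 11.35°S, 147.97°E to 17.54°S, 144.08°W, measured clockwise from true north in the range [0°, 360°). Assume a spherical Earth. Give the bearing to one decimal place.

104.3°

Δλ = -144.08 − 147.97 = -292.05°; wrapped into (−180°, 180°]: 67.95°.
θ = atan2( sin Δλ · cos φ₂ , cos φ₁ · sin φ₂ − sin φ₁ · cos φ₂ · cos Δλ )
  = atan2(0.88376, -0.22503) = 104.285° → normalised to [0°, 360°): 104.285°.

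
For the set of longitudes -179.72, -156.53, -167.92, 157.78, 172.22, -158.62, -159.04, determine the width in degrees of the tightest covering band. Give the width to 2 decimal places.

Sort the longitudes: -179.72°, -167.92°, -159.04°, -158.62°, -156.53°, +157.78°, +172.22°.
Eastward gaps between consecutive values (wrapping around): 11.80°, 8.88°, 0.42°, 2.09°, 314.31°, 14.44°, 8.06°.
Largest gap = 314.31° ⇒ minimal covering band is its complement: 360° − 314.31° = 45.69°.
Band runs from +157.78° eastward to -156.53°, crossing the antimeridian.

45.69°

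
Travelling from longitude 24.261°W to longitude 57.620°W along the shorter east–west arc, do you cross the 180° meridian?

Signed shortest Δλ = ((-57.620 − -24.261 + 180) mod 360) − 180 = -33.359°.
Going west by 33.359° from -24.261° reaches -57.620° without touching 180°.

No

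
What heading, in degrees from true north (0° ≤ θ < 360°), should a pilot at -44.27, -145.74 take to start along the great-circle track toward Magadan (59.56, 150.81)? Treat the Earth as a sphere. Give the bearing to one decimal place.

329.7°

Δλ = 150.81 − -145.74 = 296.55°; wrapped into (−180°, 180°]: -63.45°.
θ = atan2( sin Δλ · cos φ₂ , cos φ₁ · sin φ₂ − sin φ₁ · cos φ₂ · cos Δλ )
  = atan2(-0.45321, 0.77543) = -30.305° → normalised to [0°, 360°): 329.695°.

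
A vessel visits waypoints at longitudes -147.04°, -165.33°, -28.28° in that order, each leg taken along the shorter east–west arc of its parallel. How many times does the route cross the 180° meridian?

0

Leg 1: -147.04° → -165.33°, shortest Δλ = -18.29° (west) — does not cross 180°.
Leg 2: -165.33° → -28.28°, shortest Δλ = 137.05° (east) — does not cross 180°.
Total crossings: 0.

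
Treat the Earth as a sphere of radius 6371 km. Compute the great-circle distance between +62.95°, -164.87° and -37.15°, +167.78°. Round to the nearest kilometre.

Δλ = 167.78 − -164.87 = 332.65°; wrapped into (−180°, 180°]: -27.35°.
Δφ = -37.15 − 62.95 = -100.10°.
a = sin²(Δφ/2) + cos φ₁ · cos φ₂ · sin²(Δλ/2) = 0.607943.
c = 2·atan2(√a, √(1−a)) = 1.78839 rad → d = 6371·c ≈ 11393.86 km.

11394 km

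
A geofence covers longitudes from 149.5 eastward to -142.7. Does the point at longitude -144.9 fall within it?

Band width going east from +149.5° to -142.7°: ((-142.7 − 149.5) mod 360) = 67.8°.
Offset of -144.9° east of the west edge: ((-144.9 − 149.5) mod 360) = 65.6°.
65.6° ≤ 67.8° ⇒ inside.

Yes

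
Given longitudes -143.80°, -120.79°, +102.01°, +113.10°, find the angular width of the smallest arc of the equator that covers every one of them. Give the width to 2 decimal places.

Sort the longitudes: -143.80°, -120.79°, +102.01°, +113.10°.
Eastward gaps between consecutive values (wrapping around): 23.01°, 222.80°, 11.09°, 103.10°.
Largest gap = 222.80° ⇒ minimal covering band is its complement: 360° − 222.80° = 137.20°.
Band runs from +102.01° eastward to -120.79°, crossing the antimeridian.

137.20°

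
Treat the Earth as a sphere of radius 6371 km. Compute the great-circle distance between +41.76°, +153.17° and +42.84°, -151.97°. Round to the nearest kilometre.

4432 km

Δλ = -151.97 − 153.17 = -305.14°; wrapped into (−180°, 180°]: 54.86°.
Δφ = 42.84 − 41.76 = 1.08°.
a = sin²(Δφ/2) + cos φ₁ · cos φ₂ · sin²(Δλ/2) = 0.116161.
c = 2·atan2(√a, √(1−a)) = 0.69559 rad → d = 6371·c ≈ 4431.59 km.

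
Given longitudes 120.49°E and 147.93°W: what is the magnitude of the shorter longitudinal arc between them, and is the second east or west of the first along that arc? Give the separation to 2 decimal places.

91.58° east

Raw difference: -147.93 − 120.49 = -268.42°.
Normalise into (−180°, 180°]: -268.42° + 360° = 91.58°.
Positive ⇒ the second point lies to the east; separation 91.58°.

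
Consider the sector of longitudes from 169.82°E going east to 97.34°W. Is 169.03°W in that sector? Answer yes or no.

Band width going east from +169.82° to -97.34°: ((-97.34 − 169.82) mod 360) = 92.84°.
Offset of -169.03° east of the west edge: ((-169.03 − 169.82) mod 360) = 21.15°.
21.15° ≤ 92.84° ⇒ inside.

Yes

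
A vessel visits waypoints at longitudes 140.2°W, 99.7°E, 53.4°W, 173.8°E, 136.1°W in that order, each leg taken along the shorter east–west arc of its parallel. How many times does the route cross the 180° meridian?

3

Leg 1: -140.2° → +99.7°, shortest Δλ = -120.1° (west) — crosses 180°.
Leg 2: +99.7° → -53.4°, shortest Δλ = -153.1° (west) — does not cross 180°.
Leg 3: -53.4° → +173.8°, shortest Δλ = -132.8° (west) — crosses 180°.
Leg 4: +173.8° → -136.1°, shortest Δλ = 50.1° (east) — crosses 180°.
Total crossings: 3.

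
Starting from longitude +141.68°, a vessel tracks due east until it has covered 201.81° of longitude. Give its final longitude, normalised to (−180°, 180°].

Start at +141.68°; shift +201.81° → +343.49°.
+343.49° lies outside (−180°, 180°]; subtract 360° → -16.51°.

-16.51°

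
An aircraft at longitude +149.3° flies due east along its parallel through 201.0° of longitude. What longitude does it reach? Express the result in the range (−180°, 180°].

Start at +149.3°; shift +201.0° → +350.3°.
+350.3° lies outside (−180°, 180°]; subtract 360° → -9.7°.

-9.7°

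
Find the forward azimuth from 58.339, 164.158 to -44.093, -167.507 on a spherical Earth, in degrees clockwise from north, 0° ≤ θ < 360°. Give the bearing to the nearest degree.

Δλ = -167.507 − 164.158 = -331.665°; wrapped into (−180°, 180°]: 28.335°.
θ = atan2( sin Δλ · cos φ₂ , cos φ₁ · sin φ₂ − sin φ₁ · cos φ₂ · cos Δλ )
  = atan2(0.34088, -0.90331) = 159.325° → normalised to [0°, 360°): 159.325°.

159°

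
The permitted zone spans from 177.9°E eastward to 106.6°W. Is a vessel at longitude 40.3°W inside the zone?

No

Band width going east from +177.9° to -106.6°: ((-106.6 − 177.9) mod 360) = 75.5°.
Offset of -40.3° east of the west edge: ((-40.3 − 177.9) mod 360) = 141.8°.
141.8° > 75.5° ⇒ outside.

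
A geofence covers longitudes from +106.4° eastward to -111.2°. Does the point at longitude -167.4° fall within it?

Band width going east from +106.4° to -111.2°: ((-111.2 − 106.4) mod 360) = 142.4°.
Offset of -167.4° east of the west edge: ((-167.4 − 106.4) mod 360) = 86.2°.
86.2° ≤ 142.4° ⇒ inside.

Yes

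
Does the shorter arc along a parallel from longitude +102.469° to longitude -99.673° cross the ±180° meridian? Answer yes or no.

Naïve |-99.673 − 102.469| = 202.142° > 180°, so the shorter arc goes the other way round — across 180°.
Signed shortest Δλ = ((-99.673 − 102.469 + 180) mod 360) − 180 = 157.858°.
Going east by 157.858° from +102.469° passes through 180° before reaching -99.673°.

Yes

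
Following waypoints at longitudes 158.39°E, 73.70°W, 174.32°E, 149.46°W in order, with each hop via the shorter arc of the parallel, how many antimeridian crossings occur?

3

Leg 1: +158.39° → -73.70°, shortest Δλ = 127.91° (east) — crosses 180°.
Leg 2: -73.70° → +174.32°, shortest Δλ = -111.98° (west) — crosses 180°.
Leg 3: +174.32° → -149.46°, shortest Δλ = 36.22° (east) — crosses 180°.
Total crossings: 3.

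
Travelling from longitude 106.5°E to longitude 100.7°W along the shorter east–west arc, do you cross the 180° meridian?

Yes

Naïve |-100.7 − 106.5| = 207.2° > 180°, so the shorter arc goes the other way round — across 180°.
Signed shortest Δλ = ((-100.7 − 106.5 + 180) mod 360) − 180 = 152.8°.
Going east by 152.8° from +106.5° passes through 180° before reaching -100.7°.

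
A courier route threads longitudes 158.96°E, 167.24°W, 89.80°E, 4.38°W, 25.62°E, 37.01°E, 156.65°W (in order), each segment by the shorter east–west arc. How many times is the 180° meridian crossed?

3

Leg 1: +158.96° → -167.24°, shortest Δλ = 33.8° (east) — crosses 180°.
Leg 2: -167.24° → +89.80°, shortest Δλ = -102.96° (west) — crosses 180°.
Leg 3: +89.80° → -4.38°, shortest Δλ = -94.18° (west) — does not cross 180°.
Leg 4: -4.38° → +25.62°, shortest Δλ = 30.0° (east) — does not cross 180°.
Leg 5: +25.62° → +37.01°, shortest Δλ = 11.39° (east) — does not cross 180°.
Leg 6: +37.01° → -156.65°, shortest Δλ = 166.34° (east) — crosses 180°.
Total crossings: 3.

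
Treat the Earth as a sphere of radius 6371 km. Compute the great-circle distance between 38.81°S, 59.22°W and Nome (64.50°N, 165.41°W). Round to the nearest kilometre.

14593 km

Δλ = -165.41 − -59.22 = -106.19°.
Δφ = 64.50 − -38.81 = 103.31°.
a = sin²(Δφ/2) + cos φ₁ · cos φ₂ · sin²(Δλ/2) = 0.829611.
c = 2·atan2(√a, √(1−a)) = 2.29058 rad → d = 6371·c ≈ 14593.29 km.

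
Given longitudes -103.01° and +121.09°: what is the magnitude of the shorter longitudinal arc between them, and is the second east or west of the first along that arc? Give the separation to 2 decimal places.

135.90° west

Raw difference: 121.09 − -103.01 = 224.1°.
Normalise into (−180°, 180°]: 224.1° − 360° = -135.9°.
Negative ⇒ the second point lies to the west; separation 135.90°.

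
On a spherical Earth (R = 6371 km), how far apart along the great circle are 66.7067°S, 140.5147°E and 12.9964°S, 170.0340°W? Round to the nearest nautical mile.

Δλ = -170.0340 − 140.5147 = -310.5487°; wrapped into (−180°, 180°]: 49.4513°.
Δφ = -12.9964 − -66.7067 = 53.7103°.
a = sin²(Δφ/2) + cos φ₁ · cos φ₂ · sin²(Δλ/2) = 0.271477.
c = 2·atan2(√a, √(1−a)) = 1.09612 rad → d = 6371·c ≈ 6983.41 km ≈ 3770.74 nmi.

3771 nmi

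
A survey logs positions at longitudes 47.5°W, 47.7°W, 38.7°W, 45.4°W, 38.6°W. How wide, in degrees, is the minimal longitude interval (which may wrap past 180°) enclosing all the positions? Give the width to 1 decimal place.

9.1°

Sort the longitudes: -47.7°, -47.5°, -45.4°, -38.7°, -38.6°.
Eastward gaps between consecutive values (wrapping around): 0.2°, 2.1°, 6.7°, 0.1°, 350.9°.
Largest gap = 350.9° ⇒ minimal covering band is its complement: 360° − 350.9° = 9.1°.
Band runs from -47.7° eastward to -38.6°.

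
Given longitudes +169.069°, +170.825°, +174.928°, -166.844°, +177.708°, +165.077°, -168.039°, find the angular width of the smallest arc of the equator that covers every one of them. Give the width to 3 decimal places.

28.079°

Sort the longitudes: -168.039°, -166.844°, +165.077°, +169.069°, +170.825°, +174.928°, +177.708°.
Eastward gaps between consecutive values (wrapping around): 1.195°, 331.921°, 3.992°, 1.756°, 4.103°, 2.780°, 14.253°.
Largest gap = 331.921° ⇒ minimal covering band is its complement: 360° − 331.921° = 28.079°.
Band runs from +165.077° eastward to -166.844°, crossing the antimeridian.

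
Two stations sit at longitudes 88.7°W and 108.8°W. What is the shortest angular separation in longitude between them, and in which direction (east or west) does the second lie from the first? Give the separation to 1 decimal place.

Raw difference: -108.8 − -88.7 = -20.1°.
Normalise into (−180°, 180°]: -20.1° stays -20.1°.
Negative ⇒ the second point lies to the west; separation 20.1°.

20.1° west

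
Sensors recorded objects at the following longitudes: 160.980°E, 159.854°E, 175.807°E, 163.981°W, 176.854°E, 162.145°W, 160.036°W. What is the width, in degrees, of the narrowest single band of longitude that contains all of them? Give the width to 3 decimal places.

Sort the longitudes: -163.981°, -162.145°, -160.036°, +159.854°, +160.980°, +175.807°, +176.854°.
Eastward gaps between consecutive values (wrapping around): 1.836°, 2.109°, 319.890°, 1.126°, 14.827°, 1.047°, 19.165°.
Largest gap = 319.890° ⇒ minimal covering band is its complement: 360° − 319.890° = 40.110°.
Band runs from +159.854° eastward to -160.036°, crossing the antimeridian.

40.110°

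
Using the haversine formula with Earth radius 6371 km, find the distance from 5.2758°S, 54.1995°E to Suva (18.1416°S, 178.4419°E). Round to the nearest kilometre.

13372 km

Δλ = 178.4419 − 54.1995 = 124.2424°.
Δφ = -18.1416 − -5.2758 = -12.8658°.
a = sin²(Δφ/2) + cos φ₁ · cos φ₂ · sin²(Δλ/2) = 0.751914.
c = 2·atan2(√a, √(1−a)) = 2.09882 rad → d = 6371·c ≈ 13371.59 km.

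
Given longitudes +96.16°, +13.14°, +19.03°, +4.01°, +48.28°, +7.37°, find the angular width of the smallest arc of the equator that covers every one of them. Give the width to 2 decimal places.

Sort the longitudes: +4.01°, +7.37°, +13.14°, +19.03°, +48.28°, +96.16°.
Eastward gaps between consecutive values (wrapping around): 3.36°, 5.77°, 5.89°, 29.25°, 47.88°, 267.85°.
Largest gap = 267.85° ⇒ minimal covering band is its complement: 360° − 267.85° = 92.15°.
Band runs from +4.01° eastward to +96.16°.

92.15°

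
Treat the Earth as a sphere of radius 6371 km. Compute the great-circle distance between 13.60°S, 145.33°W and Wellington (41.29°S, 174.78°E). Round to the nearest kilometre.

Δλ = 174.78 − -145.33 = 320.11°; wrapped into (−180°, 180°]: -39.89°.
Δφ = -41.29 − -13.60 = -27.69°.
a = sin²(Δφ/2) + cos φ₁ · cos φ₂ · sin²(Δλ/2) = 0.142243.
c = 2·atan2(√a, √(1−a)) = 0.77344 rad → d = 6371·c ≈ 4927.56 km.

4928 km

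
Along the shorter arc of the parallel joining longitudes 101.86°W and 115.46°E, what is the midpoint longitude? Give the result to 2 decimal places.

Signed shortest Δλ from -101.86° to +115.46° is -142.68°.
Midpoint longitude = -101.86° + (-142.68°)/2 = -101.86° − 71.34° = -173.20°.
(The naïve average (-101.86 + +115.46)/2 = 6.8° is on the wrong side of the globe.)

173.20°W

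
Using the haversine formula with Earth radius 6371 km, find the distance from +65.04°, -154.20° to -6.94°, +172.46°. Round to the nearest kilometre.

8461 km

Δλ = 172.46 − -154.20 = 326.66°; wrapped into (−180°, 180°]: -33.34°.
Δφ = -6.94 − 65.04 = -71.98°.
a = sin²(Δφ/2) + cos φ₁ · cos φ₂ · sin²(Δλ/2) = 0.379795.
c = 2·atan2(√a, √(1−a)) = 1.32801 rad → d = 6371·c ≈ 8460.75 km.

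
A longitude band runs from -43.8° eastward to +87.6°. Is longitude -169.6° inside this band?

Band width going east from -43.8° to +87.6°: ((87.6 − -43.8) mod 360) = 131.4°.
Offset of -169.6° east of the west edge: ((-169.6 − -43.8) mod 360) = 234.2°.
234.2° > 131.4° ⇒ outside.

No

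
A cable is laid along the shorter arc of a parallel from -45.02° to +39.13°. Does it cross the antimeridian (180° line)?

Signed shortest Δλ = ((39.13 − -45.02 + 180) mod 360) − 180 = 84.15°.
Going east by 84.15° from -45.02° reaches +39.13° without touching 180°.

No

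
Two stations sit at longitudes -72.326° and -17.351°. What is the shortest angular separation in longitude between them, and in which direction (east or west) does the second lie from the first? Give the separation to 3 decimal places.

Raw difference: -17.351 − -72.326 = 54.975°.
Normalise into (−180°, 180°]: 54.975° stays 54.975°.
Positive ⇒ the second point lies to the east; separation 54.975°.

54.975° east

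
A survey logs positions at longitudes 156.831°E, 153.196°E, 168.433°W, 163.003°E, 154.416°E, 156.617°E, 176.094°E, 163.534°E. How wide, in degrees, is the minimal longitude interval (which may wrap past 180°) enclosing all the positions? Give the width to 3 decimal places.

Sort the longitudes: -168.433°, +153.196°, +154.416°, +156.617°, +156.831°, +163.003°, +163.534°, +176.094°.
Eastward gaps between consecutive values (wrapping around): 321.629°, 1.220°, 2.201°, 0.214°, 6.172°, 0.531°, 12.560°, 15.473°.
Largest gap = 321.629° ⇒ minimal covering band is its complement: 360° − 321.629° = 38.371°.
Band runs from +153.196° eastward to -168.433°, crossing the antimeridian.

38.371°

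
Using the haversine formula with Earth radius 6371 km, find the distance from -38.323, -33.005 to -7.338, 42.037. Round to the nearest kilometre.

8199 km

Δλ = 42.037 − -33.005 = 75.042°.
Δφ = -7.338 − -38.323 = 30.985°.
a = sin²(Δφ/2) + cos φ₁ · cos φ₂ · sin²(Δλ/2) = 0.359982.
c = 2·atan2(√a, √(1−a)) = 1.28696 rad → d = 6371·c ≈ 8199.25 km.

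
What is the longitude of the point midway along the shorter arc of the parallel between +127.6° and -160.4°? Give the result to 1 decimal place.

+163.6°

Signed shortest Δλ from +127.6° to -160.4° is +72.0°.
Midpoint longitude = +127.6° + (+72.0°)/2 = +127.6° + 36.0° = +163.6°.
(The naïve average (+127.6 + -160.4)/2 = -16.4° is on the wrong side of the globe.)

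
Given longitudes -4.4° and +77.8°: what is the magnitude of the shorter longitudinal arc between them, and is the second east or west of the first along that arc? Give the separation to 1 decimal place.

Raw difference: 77.8 − -4.4 = 82.2°.
Normalise into (−180°, 180°]: 82.2° stays 82.2°.
Positive ⇒ the second point lies to the east; separation 82.2°.

82.2° east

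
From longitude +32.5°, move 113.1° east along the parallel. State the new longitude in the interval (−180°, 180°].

+145.6°

Start at +32.5°; shift +113.1° → +145.6°.
+145.6° already lies in (−180°, 180°].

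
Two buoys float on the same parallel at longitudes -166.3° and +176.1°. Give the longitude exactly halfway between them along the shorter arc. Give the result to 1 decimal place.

-175.1°

Signed shortest Δλ from -166.3° to +176.1° is -17.6°.
Midpoint longitude = -166.3° + (-17.6°)/2 = -166.3° − 8.8° = -175.1°.
(The naïve average (-166.3 + +176.1)/2 = 4.9° is on the wrong side of the globe.)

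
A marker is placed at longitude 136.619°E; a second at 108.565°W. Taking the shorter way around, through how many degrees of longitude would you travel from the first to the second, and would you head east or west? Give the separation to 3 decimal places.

114.816° east

Raw difference: -108.565 − 136.619 = -245.184°.
Normalise into (−180°, 180°]: -245.184° + 360° = 114.816°.
Positive ⇒ the second point lies to the east; separation 114.816°.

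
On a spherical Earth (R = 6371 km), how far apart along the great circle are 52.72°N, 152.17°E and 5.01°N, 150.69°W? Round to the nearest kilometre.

Δλ = -150.69 − 152.17 = -302.86°; wrapped into (−180°, 180°]: 57.14°.
Δφ = 5.01 − 52.72 = -47.71°.
a = sin²(Δφ/2) + cos φ₁ · cos φ₂ · sin²(Δλ/2) = 0.301559.
c = 2·atan2(√a, √(1−a)) = 1.16268 rad → d = 6371·c ≈ 7407.42 km.

7407 km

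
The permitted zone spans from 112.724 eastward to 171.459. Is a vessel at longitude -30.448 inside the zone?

Band width going east from +112.724° to +171.459°: ((171.459 − 112.724) mod 360) = 58.735°.
Offset of -30.448° east of the west edge: ((-30.448 − 112.724) mod 360) = 216.828°.
216.828° > 58.735° ⇒ outside.

No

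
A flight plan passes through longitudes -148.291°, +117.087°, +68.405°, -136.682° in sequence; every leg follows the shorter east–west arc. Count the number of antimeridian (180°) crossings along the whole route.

Leg 1: -148.291° → +117.087°, shortest Δλ = -94.622° (west) — crosses 180°.
Leg 2: +117.087° → +68.405°, shortest Δλ = -48.682° (west) — does not cross 180°.
Leg 3: +68.405° → -136.682°, shortest Δλ = 154.913° (east) — crosses 180°.
Total crossings: 2.

2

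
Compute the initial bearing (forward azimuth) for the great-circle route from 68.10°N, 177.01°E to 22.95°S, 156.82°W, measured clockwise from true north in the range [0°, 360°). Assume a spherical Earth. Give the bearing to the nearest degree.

Δλ = -156.82 − 177.01 = -333.83°; wrapped into (−180°, 180°]: 26.17°.
θ = atan2( sin Δλ · cos φ₂ , cos φ₁ · sin φ₂ − sin φ₁ · cos φ₂ · cos Δλ )
  = atan2(0.40613, -0.91225) = 156.002° → normalised to [0°, 360°): 156.002°.

156°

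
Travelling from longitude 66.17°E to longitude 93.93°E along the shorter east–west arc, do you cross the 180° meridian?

Signed shortest Δλ = ((93.93 − 66.17 + 180) mod 360) − 180 = 27.76°.
Going east by 27.76° from +66.17° reaches +93.93° without touching 180°.

No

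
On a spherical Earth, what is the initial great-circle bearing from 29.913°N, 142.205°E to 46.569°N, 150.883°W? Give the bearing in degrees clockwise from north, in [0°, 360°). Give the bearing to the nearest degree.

52°

Δλ = -150.883 − 142.205 = -293.088°; wrapped into (−180°, 180°]: 66.912°.
θ = atan2( sin Δλ · cos φ₂ , cos φ₁ · sin φ₂ − sin φ₁ · cos φ₂ · cos Δλ )
  = atan2(0.63242, 0.49502) = 51.948° → normalised to [0°, 360°): 51.948°.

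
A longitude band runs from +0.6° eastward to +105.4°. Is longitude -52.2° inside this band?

Band width going east from +0.6° to +105.4°: ((105.4 − 0.6) mod 360) = 104.8°.
Offset of -52.2° east of the west edge: ((-52.2 − 0.6) mod 360) = 307.2°.
307.2° > 104.8° ⇒ outside.

No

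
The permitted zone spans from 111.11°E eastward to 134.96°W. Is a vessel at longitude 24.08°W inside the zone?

No

Band width going east from +111.11° to -134.96°: ((-134.96 − 111.11) mod 360) = 113.93°.
Offset of -24.08° east of the west edge: ((-24.08 − 111.11) mod 360) = 224.81°.
224.81° > 113.93° ⇒ outside.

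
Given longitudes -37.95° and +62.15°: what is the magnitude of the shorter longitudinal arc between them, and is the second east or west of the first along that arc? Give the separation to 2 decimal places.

100.10° east

Raw difference: 62.15 − -37.95 = 100.1°.
Normalise into (−180°, 180°]: 100.1° stays 100.1°.
Positive ⇒ the second point lies to the east; separation 100.10°.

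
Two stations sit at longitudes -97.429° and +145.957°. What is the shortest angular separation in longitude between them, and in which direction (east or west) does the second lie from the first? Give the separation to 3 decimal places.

Raw difference: 145.957 − -97.429 = 243.386°.
Normalise into (−180°, 180°]: 243.386° − 360° = -116.614°.
Negative ⇒ the second point lies to the west; separation 116.614°.

116.614° west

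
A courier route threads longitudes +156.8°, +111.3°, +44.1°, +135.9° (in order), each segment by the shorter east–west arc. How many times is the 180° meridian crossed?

Leg 1: +156.8° → +111.3°, shortest Δλ = -45.5° (west) — does not cross 180°.
Leg 2: +111.3° → +44.1°, shortest Δλ = -67.2° (west) — does not cross 180°.
Leg 3: +44.1° → +135.9°, shortest Δλ = 91.8° (east) — does not cross 180°.
Total crossings: 0.

0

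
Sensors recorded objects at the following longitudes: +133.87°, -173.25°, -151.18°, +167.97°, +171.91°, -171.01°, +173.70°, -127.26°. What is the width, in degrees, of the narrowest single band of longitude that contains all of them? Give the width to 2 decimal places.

Sort the longitudes: -173.25°, -171.01°, -151.18°, -127.26°, +133.87°, +167.97°, +171.91°, +173.70°.
Eastward gaps between consecutive values (wrapping around): 2.24°, 19.83°, 23.92°, 261.13°, 34.10°, 3.94°, 1.79°, 13.05°.
Largest gap = 261.13° ⇒ minimal covering band is its complement: 360° − 261.13° = 98.87°.
Band runs from +133.87° eastward to -127.26°, crossing the antimeridian.

98.87°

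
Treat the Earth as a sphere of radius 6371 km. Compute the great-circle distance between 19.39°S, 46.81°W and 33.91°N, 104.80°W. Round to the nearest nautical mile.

4606 nmi

Δλ = -104.80 − -46.81 = -57.99°.
Δφ = 33.91 − -19.39 = 53.30°.
a = sin²(Δφ/2) + cos φ₁ · cos φ₂ · sin²(Δλ/2) = 0.385129.
c = 2·atan2(√a, √(1−a)) = 1.33898 rad → d = 6371·c ≈ 8530.67 km ≈ 4606.19 nmi.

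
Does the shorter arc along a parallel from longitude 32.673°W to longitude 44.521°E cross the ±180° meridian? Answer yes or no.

No

Signed shortest Δλ = ((44.521 − -32.673 + 180) mod 360) − 180 = 77.194°.
Going east by 77.194° from -32.673° reaches +44.521° without touching 180°.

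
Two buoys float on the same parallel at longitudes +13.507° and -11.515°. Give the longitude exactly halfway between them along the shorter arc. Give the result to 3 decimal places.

+0.996°

Signed shortest Δλ from +13.507° to -11.515° is -25.022°.
Midpoint longitude = +13.507° + (-25.022°)/2 = +13.507° − 12.511° = +0.996°.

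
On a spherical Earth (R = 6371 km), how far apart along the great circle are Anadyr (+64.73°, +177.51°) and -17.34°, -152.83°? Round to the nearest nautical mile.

Δλ = -152.83 − 177.51 = -330.34°; wrapped into (−180°, 180°]: 29.66°.
Δφ = -17.34 − 64.73 = -82.07°.
a = sin²(Δφ/2) + cos φ₁ · cos φ₂ · sin²(Δλ/2) = 0.457713.
c = 2·atan2(√a, √(1−a)) = 1.48612 rad → d = 6371·c ≈ 9468.08 km ≈ 5112.35 nmi.

5112 nmi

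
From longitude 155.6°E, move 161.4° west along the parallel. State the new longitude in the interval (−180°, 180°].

Start at +155.6°; shift −161.4° → -5.8°.
-5.8° already lies in (−180°, 180°].

5.8°W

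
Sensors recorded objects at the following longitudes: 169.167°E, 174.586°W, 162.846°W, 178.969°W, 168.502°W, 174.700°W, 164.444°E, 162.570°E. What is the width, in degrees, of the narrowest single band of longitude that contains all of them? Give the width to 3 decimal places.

34.584°

Sort the longitudes: -178.969°, -174.700°, -174.586°, -168.502°, -162.846°, +162.570°, +164.444°, +169.167°.
Eastward gaps between consecutive values (wrapping around): 4.269°, 0.114°, 6.084°, 5.656°, 325.416°, 1.874°, 4.723°, 11.864°.
Largest gap = 325.416° ⇒ minimal covering band is its complement: 360° − 325.416° = 34.584°.
Band runs from +162.570° eastward to -162.846°, crossing the antimeridian.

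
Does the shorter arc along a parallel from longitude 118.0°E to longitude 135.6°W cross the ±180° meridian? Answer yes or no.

Naïve |-135.6 − 118.0| = 253.6° > 180°, so the shorter arc goes the other way round — across 180°.
Signed shortest Δλ = ((-135.6 − 118.0 + 180) mod 360) − 180 = 106.4°.
Going east by 106.4° from +118.0° passes through 180° before reaching -135.6°.

Yes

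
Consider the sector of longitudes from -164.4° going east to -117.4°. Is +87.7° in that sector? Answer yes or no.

No

Band width going east from -164.4° to -117.4°: ((-117.4 − -164.4) mod 360) = 47.0°.
Offset of +87.7° east of the west edge: ((87.7 − -164.4) mod 360) = 252.1°.
252.1° > 47.0° ⇒ outside.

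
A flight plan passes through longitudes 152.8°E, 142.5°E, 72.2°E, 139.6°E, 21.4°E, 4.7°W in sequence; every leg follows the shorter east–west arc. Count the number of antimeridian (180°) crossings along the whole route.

Leg 1: +152.8° → +142.5°, shortest Δλ = -10.3° (west) — does not cross 180°.
Leg 2: +142.5° → +72.2°, shortest Δλ = -70.3° (west) — does not cross 180°.
Leg 3: +72.2° → +139.6°, shortest Δλ = 67.4° (east) — does not cross 180°.
Leg 4: +139.6° → +21.4°, shortest Δλ = -118.2° (west) — does not cross 180°.
Leg 5: +21.4° → -4.7°, shortest Δλ = -26.1° (west) — does not cross 180°.
Total crossings: 0.

0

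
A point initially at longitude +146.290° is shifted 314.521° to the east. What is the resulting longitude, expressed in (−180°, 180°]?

+100.811°

Start at +146.290°; shift +314.521° → +460.811°.
+460.811° lies outside (−180°, 180°]; subtract 360° → +100.811°.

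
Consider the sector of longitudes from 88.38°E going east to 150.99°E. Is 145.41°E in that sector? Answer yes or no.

Yes

Band width going east from +88.38° to +150.99°: ((150.99 − 88.38) mod 360) = 62.61°.
Offset of +145.41° east of the west edge: ((145.41 − 88.38) mod 360) = 57.03°.
57.03° ≤ 62.61° ⇒ inside.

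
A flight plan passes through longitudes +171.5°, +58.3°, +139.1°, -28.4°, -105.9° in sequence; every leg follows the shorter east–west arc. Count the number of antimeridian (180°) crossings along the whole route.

0

Leg 1: +171.5° → +58.3°, shortest Δλ = -113.2° (west) — does not cross 180°.
Leg 2: +58.3° → +139.1°, shortest Δλ = 80.8° (east) — does not cross 180°.
Leg 3: +139.1° → -28.4°, shortest Δλ = -167.5° (west) — does not cross 180°.
Leg 4: -28.4° → -105.9°, shortest Δλ = -77.5° (west) — does not cross 180°.
Total crossings: 0.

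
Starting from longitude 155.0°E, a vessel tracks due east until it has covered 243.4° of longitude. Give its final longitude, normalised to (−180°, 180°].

Start at +155.0°; shift +243.4° → +398.4°.
+398.4° lies outside (−180°, 180°]; subtract 360° → +38.4°.

38.4°E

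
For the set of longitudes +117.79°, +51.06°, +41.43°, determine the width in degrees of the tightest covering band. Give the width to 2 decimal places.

76.36°

Sort the longitudes: +41.43°, +51.06°, +117.79°.
Eastward gaps between consecutive values (wrapping around): 9.63°, 66.73°, 283.64°.
Largest gap = 283.64° ⇒ minimal covering band is its complement: 360° − 283.64° = 76.36°.
Band runs from +41.43° eastward to +117.79°.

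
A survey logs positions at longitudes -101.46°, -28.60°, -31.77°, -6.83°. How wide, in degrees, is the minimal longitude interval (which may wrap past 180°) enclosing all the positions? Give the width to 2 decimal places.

94.63°

Sort the longitudes: -101.46°, -31.77°, -28.60°, -6.83°.
Eastward gaps between consecutive values (wrapping around): 69.69°, 3.17°, 21.77°, 265.37°.
Largest gap = 265.37° ⇒ minimal covering band is its complement: 360° − 265.37° = 94.63°.
Band runs from -101.46° eastward to -6.83°.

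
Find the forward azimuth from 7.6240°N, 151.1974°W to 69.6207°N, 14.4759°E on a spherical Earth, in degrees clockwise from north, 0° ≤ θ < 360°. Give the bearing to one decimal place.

5.1°

Δλ = 14.4759 − -151.1974 = 165.6733°.
θ = atan2( sin Δλ · cos φ₂ , cos φ₁ · sin φ₂ − sin φ₁ · cos φ₂ · cos Δλ )
  = atan2(0.08617, 0.97389) = 5.056° → normalised to [0°, 360°): 5.056°.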